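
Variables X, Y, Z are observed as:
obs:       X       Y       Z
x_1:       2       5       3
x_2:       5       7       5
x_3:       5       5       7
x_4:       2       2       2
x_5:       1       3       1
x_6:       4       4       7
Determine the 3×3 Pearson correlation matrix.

Step 1 — column means:
  mean(X) = (2 + 5 + 5 + 2 + 1 + 4) / 6 = 19/6 = 3.1667
  mean(Y) = (5 + 7 + 5 + 2 + 3 + 4) / 6 = 26/6 = 4.3333
  mean(Z) = (3 + 5 + 7 + 2 + 1 + 7) / 6 = 25/6 = 4.1667

Step 2 — sample variances and covariances s[i,j] = (1/(n-1)) · Σ_k (x_{k,i} - mean_i) · (x_{k,j} - mean_j), with n-1 = 5:
  s[X,X] = ((-1.1667)·(-1.1667) + (1.8333)·(1.8333) + (1.8333)·(1.8333) + (-1.1667)·(-1.1667) + (-2.1667)·(-2.1667) + (0.8333)·(0.8333)) / 5 = 14.8333/5 = 2.9667
  s[X,Y] = ((-1.1667)·(0.6667) + (1.8333)·(2.6667) + (1.8333)·(0.6667) + (-1.1667)·(-2.3333) + (-2.1667)·(-1.3333) + (0.8333)·(-0.3333)) / 5 = 10.6667/5 = 2.1333
  s[X,Z] = ((-1.1667)·(-1.1667) + (1.8333)·(0.8333) + (1.8333)·(2.8333) + (-1.1667)·(-2.1667) + (-2.1667)·(-3.1667) + (0.8333)·(2.8333)) / 5 = 19.8333/5 = 3.9667
  s[Y,Y] = ((0.6667)·(0.6667) + (2.6667)·(2.6667) + (0.6667)·(0.6667) + (-2.3333)·(-2.3333) + (-1.3333)·(-1.3333) + (-0.3333)·(-0.3333)) / 5 = 15.3333/5 = 3.0667
  s[Y,Z] = ((0.6667)·(-1.1667) + (2.6667)·(0.8333) + (0.6667)·(2.8333) + (-2.3333)·(-2.1667) + (-1.3333)·(-3.1667) + (-0.3333)·(2.8333)) / 5 = 11.6667/5 = 2.3333
  s[Z,Z] = ((-1.1667)·(-1.1667) + (0.8333)·(0.8333) + (2.8333)·(2.8333) + (-2.1667)·(-2.1667) + (-3.1667)·(-3.1667) + (2.8333)·(2.8333)) / 5 = 32.8333/5 = 6.5667
  Sample standard deviations s_i = √(s[i,i]):
  s(X) = √(2.9667) = 1.7224
  s(Y) = √(3.0667) = 1.7512
  s(Z) = √(6.5667) = 2.5626

Step 3 — r_{ij} = s_{ij} / (s_i · s_j):
  r[X,X] = 1 (diagonal).
  r[X,Y] = 2.1333 / (1.7224 · 1.7512) = 2.1333 / 3.0163 = 0.7073
  r[X,Z] = 3.9667 / (1.7224 · 2.5626) = 3.9667 / 4.4137 = 0.8987
  r[Y,Y] = 1 (diagonal).
  r[Y,Z] = 2.3333 / (1.7512 · 2.5626) = 2.3333 / 4.4875 = 0.52
  r[Z,Z] = 1 (diagonal).

R is symmetric with unit diagonal. Assembling:

R = [[1, 0.7073, 0.8987],
 [0.7073, 1, 0.52],
 [0.8987, 0.52, 1]]


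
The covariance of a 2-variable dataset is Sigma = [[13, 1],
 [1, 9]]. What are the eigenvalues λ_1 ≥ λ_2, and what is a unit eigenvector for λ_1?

Step 1 — characteristic polynomial of 2×2 Sigma:
  det(Sigma - λI) = λ² - trace · λ + det = 0.
  trace = 13 + 9 = 22, det = 13·9 - (1)² = 116.
Step 2 — discriminant:
  Δ = trace² - 4·det = 484 - 464 = 20.
Step 3 — eigenvalues:
  λ = (trace ± √Δ)/2 = (22 ± 4.4721)/2,
  λ_1 = 13.2361,  λ_2 = 8.7639.

Step 4 — unit eigenvector for λ_1: solve (Sigma - λ_1 I)v = 0. First row:
  (13 - 13.2361)·v_x + (1)·v_y = 0, i.e. (-0.2361)·v_x + (1)·v_y = 0,
  so v ∝ (b, λ_1 - a) = (1, 0.2361) = u.
  ||u|| = √((1)² + (0.2361)²) = √(1.0557) ≈ 1.0275,
  v_1 = u/||u|| ≈ (0.9732, 0.2298) (||v_1|| = 1).

λ_1 = 13.2361,  λ_2 = 8.7639;  v_1 ≈ (0.9732, 0.2298)


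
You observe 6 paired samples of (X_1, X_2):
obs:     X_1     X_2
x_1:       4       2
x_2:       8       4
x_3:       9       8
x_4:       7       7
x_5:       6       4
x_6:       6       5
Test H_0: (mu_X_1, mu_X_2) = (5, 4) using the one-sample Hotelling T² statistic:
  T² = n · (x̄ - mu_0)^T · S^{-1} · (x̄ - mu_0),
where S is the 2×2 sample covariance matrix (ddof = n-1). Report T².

Step 1 — sample mean vector:
  mean(X_1) = (4 + 8 + 9 + 7 + 6 + 6) / 6 = 40/6 = 6.6667
  mean(X_2) = (2 + 4 + 8 + 7 + 4 + 5) / 6 = 30/6 = 5
  x̄ = (6.6667, 5),  deviation x̄ - mu_0 = (6.6667, 5) - (5, 4) = (1.6667, 1).

Step 2 — sample covariance matrix, S[i,j] = (1/(n-1)) · Σ_k (x_{k,i} - mean_i) · (x_{k,j} - mean_j), divisor n-1 = 5:
  S[X_1,X_1] = ((-2.6667)·(-2.6667) + (1.3333)·(1.3333) + (2.3333)·(2.3333) + (0.3333)·(0.3333) + (-0.6667)·(-0.6667) + (-0.6667)·(-0.6667)) / 5 = 15.3333/5 = 3.0667
  S[X_1,X_2] = ((-2.6667)·(-3) + (1.3333)·(-1) + (2.3333)·(3) + (0.3333)·(2) + (-0.6667)·(-1) + (-0.6667)·(0)) / 5 = 15/5 = 3
  S[X_2,X_2] = ((-3)·(-3) + (-1)·(-1) + (3)·(3) + (2)·(2) + (-1)·(-1) + (0)·(0)) / 5 = 24/5 = 4.8
  S = [[3.0667, 3],
 [3, 4.8]].

Step 3 — invert S. det(S) = 3.0667·4.8 - (3)² = 5.72.
  S^{-1} = (1/det) · [[d, -b], [-b, a]] = [[0.8392, -0.5245],
 [-0.5245, 0.5361]].

Step 4 — quadratic form (x̄ - mu_0)^T · S^{-1} · (x̄ - mu_0):
  S^{-1} · (x̄ - mu_0) = (0.8741, -0.338),
  (x̄ - mu_0)^T · [...] = (1.6667)·(0.8741) + (1)·(-0.338) = 1.1189.

Step 5 — scale by n: T² = 6 · 1.1189 = 6.7133.

T² ≈ 6.7133


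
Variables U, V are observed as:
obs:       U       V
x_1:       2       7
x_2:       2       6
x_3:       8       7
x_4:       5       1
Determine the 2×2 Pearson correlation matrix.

Step 1 — column means:
  mean(U) = (2 + 2 + 8 + 5) / 4 = 17/4 = 4.25
  mean(V) = (7 + 6 + 7 + 1) / 4 = 21/4 = 5.25

Step 2 — sample variances and covariances s[i,j] = (1/(n-1)) · Σ_k (x_{k,i} - mean_i) · (x_{k,j} - mean_j), with n-1 = 3:
  s[U,U] = ((-2.25)·(-2.25) + (-2.25)·(-2.25) + (3.75)·(3.75) + (0.75)·(0.75)) / 3 = 24.75/3 = 8.25
  s[U,V] = ((-2.25)·(1.75) + (-2.25)·(0.75) + (3.75)·(1.75) + (0.75)·(-4.25)) / 3 = -2.25/3 = -0.75
  s[V,V] = ((1.75)·(1.75) + (0.75)·(0.75) + (1.75)·(1.75) + (-4.25)·(-4.25)) / 3 = 24.75/3 = 8.25
  Sample standard deviations s_i = √(s[i,i]):
  s(U) = √(8.25) = 2.8723
  s(V) = √(8.25) = 2.8723

Step 3 — r_{ij} = s_{ij} / (s_i · s_j):
  r[U,U] = 1 (diagonal).
  r[U,V] = -0.75 / (2.8723 · 2.8723) = -0.75 / 8.25 = -0.0909
  r[V,V] = 1 (diagonal).

R is symmetric with unit diagonal. Assembling:

R = [[1, -0.0909],
 [-0.0909, 1]]


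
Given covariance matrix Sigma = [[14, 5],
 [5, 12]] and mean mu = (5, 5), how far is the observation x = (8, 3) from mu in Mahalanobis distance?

Step 1 — centre the observation: (x - mu) = (3, -2).

Step 2 — invert Sigma. det(Sigma) = 14·12 - (5)² = 143.
  Sigma^{-1} = (1/det) · [[d, -b], [-b, a]] = [[0.0839, -0.035],
 [-0.035, 0.0979]].

Step 3 — form the quadratic (x - mu)^T · Sigma^{-1} · (x - mu):
  Sigma^{-1} · (x - mu) = (0.3217, -0.3007).
  (x - mu)^T · [Sigma^{-1} · (x - mu)] = (3)·(0.3217) + (-2)·(-0.3007) = 1.5664.

Step 4 — take square root: d = √(1.5664) ≈ 1.2516.

d(x, mu) = √(1.5664) ≈ 1.2516


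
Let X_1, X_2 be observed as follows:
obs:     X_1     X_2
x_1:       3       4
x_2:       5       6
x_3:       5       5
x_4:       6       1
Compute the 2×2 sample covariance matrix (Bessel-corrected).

Step 1 — column means:
  mean(X_1) = (3 + 5 + 5 + 6) / 4 = 19/4 = 4.75
  mean(X_2) = (4 + 6 + 5 + 1) / 4 = 16/4 = 4

Step 2 — sample covariance S[i,j] = (1/(n-1)) · Σ_k (x_{k,i} - mean_i) · (x_{k,j} - mean_j), with n-1 = 3.
  S[X_1,X_1] = ((-1.75)·(-1.75) + (0.25)·(0.25) + (0.25)·(0.25) + (1.25)·(1.25)) / 3 = 4.75/3 = 1.5833
  S[X_1,X_2] = ((-1.75)·(0) + (0.25)·(2) + (0.25)·(1) + (1.25)·(-3)) / 3 = -3/3 = -1
  S[X_2,X_2] = ((0)·(0) + (2)·(2) + (1)·(1) + (-3)·(-3)) / 3 = 14/3 = 4.6667

S is symmetric (S[j,i] = S[i,j]). Assembling:

S = [[1.5833, -1],
 [-1, 4.6667]]


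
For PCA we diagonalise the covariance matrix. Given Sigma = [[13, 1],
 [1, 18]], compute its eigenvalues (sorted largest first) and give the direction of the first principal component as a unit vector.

Step 1 — characteristic polynomial of 2×2 Sigma:
  det(Sigma - λI) = λ² - trace · λ + det = 0.
  trace = 13 + 18 = 31, det = 13·18 - (1)² = 233.
Step 2 — discriminant:
  Δ = trace² - 4·det = 961 - 932 = 29.
Step 3 — eigenvalues:
  λ = (trace ± √Δ)/2 = (31 ± 5.3852)/2,
  λ_1 = 18.1926,  λ_2 = 12.8074.

Step 4 — unit eigenvector for λ_1: solve (Sigma - λ_1 I)v = 0. First row:
  (13 - 18.1926)·v_x + (1)·v_y = 0, i.e. (-5.1926)·v_x + (1)·v_y = 0,
  so v ∝ (b, λ_1 - a) = (1, 5.1926) = u.
  ||u|| = √((1)² + (5.1926)²) = √(27.9629) ≈ 5.288,
  v_1 = u/||u|| ≈ (0.1891, 0.982) (||v_1|| = 1).

λ_1 = 18.1926,  λ_2 = 12.8074;  v_1 ≈ (0.1891, 0.982)


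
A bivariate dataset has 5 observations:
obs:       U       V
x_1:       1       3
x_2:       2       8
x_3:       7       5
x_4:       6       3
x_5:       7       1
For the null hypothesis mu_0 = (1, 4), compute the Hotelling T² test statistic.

Step 1 — sample mean vector:
  mean(U) = (1 + 2 + 7 + 6 + 7) / 5 = 23/5 = 4.6
  mean(V) = (3 + 8 + 5 + 3 + 1) / 5 = 20/5 = 4
  x̄ = (4.6, 4),  deviation x̄ - mu_0 = (4.6, 4) - (1, 4) = (3.6, 0).

Step 2 — sample covariance matrix, S[i,j] = (1/(n-1)) · Σ_k (x_{k,i} - mean_i) · (x_{k,j} - mean_j), divisor n-1 = 4:
  S[U,U] = ((-3.6)·(-3.6) + (-2.6)·(-2.6) + (2.4)·(2.4) + (1.4)·(1.4) + (2.4)·(2.4)) / 4 = 33.2/4 = 8.3
  S[U,V] = ((-3.6)·(-1) + (-2.6)·(4) + (2.4)·(1) + (1.4)·(-1) + (2.4)·(-3)) / 4 = -13/4 = -3.25
  S[V,V] = ((-1)·(-1) + (4)·(4) + (1)·(1) + (-1)·(-1) + (-3)·(-3)) / 4 = 28/4 = 7
  S = [[8.3, -3.25],
 [-3.25, 7]].

Step 3 — invert S. det(S) = 8.3·7 - (-3.25)² = 47.5375.
  S^{-1} = (1/det) · [[d, -b], [-b, a]] = [[0.1473, 0.0684],
 [0.0684, 0.1746]].

Step 4 — quadratic form (x̄ - mu_0)^T · S^{-1} · (x̄ - mu_0):
  S^{-1} · (x̄ - mu_0) = (0.5301, 0.2461),
  (x̄ - mu_0)^T · [...] = (3.6)·(0.5301) + (0)·(0.2461) = 1.9084.

Step 5 — scale by n: T² = 5 · 1.9084 = 9.5419.

T² ≈ 9.5419


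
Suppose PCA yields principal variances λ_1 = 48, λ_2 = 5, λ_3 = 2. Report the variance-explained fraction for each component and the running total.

Step 1 — total variance = trace(Sigma) = Σ λ_i = 48 + 5 + 2 = 55.

Step 2 — fraction explained by component i = λ_i / Σ λ:
  PC1: 48/55 = 0.8727
  PC2: 5/55 = 0.0909
  PC3: 2/55 = 0.0364

Step 3 — cumulative fraction after k components = (λ_1 + ... + λ_k) / Σ λ:
  k = 1: 48/55 = 0.8727
  k = 2: (48 + 5)/55 = 53/55 = 0.9636
  k = 3: (48 + 5 + 2)/55 = 55/55 = 1

Summary (fraction, with percent):

explained: PC1 0.8727 (87.27%), PC2 0.0909 (9.09%), PC3 0.0364 (3.64%);  cumulative: 0.8727, 0.9636, 1


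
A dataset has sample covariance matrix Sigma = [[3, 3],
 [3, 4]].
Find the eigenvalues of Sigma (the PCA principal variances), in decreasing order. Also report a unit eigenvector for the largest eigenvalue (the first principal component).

Step 1 — characteristic polynomial of 2×2 Sigma:
  det(Sigma - λI) = λ² - trace · λ + det = 0.
  trace = 3 + 4 = 7, det = 3·4 - (3)² = 3.
Step 2 — discriminant:
  Δ = trace² - 4·det = 49 - 12 = 37.
Step 3 — eigenvalues:
  λ = (trace ± √Δ)/2 = (7 ± 6.0828)/2,
  λ_1 = 6.5414,  λ_2 = 0.4586.

Step 4 — unit eigenvector for λ_1: solve (Sigma - λ_1 I)v = 0. First row:
  (3 - 6.5414)·v_x + (3)·v_y = 0, i.e. (-3.5414)·v_x + (3)·v_y = 0,
  so v ∝ (b, λ_1 - a) = (3, 3.5414) = u.
  ||u|| = √((3)² + (3.5414)²) = √(21.5414) ≈ 4.6413,
  v_1 = u/||u|| ≈ (0.6464, 0.763) (||v_1|| = 1).

λ_1 = 6.5414,  λ_2 = 0.4586;  v_1 ≈ (0.6464, 0.763)


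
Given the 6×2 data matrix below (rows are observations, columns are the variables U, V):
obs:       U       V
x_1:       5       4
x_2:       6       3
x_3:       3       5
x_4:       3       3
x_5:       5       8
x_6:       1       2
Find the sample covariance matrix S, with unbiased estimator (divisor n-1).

Step 1 — column means:
  mean(U) = (5 + 6 + 3 + 3 + 5 + 1) / 6 = 23/6 = 3.8333
  mean(V) = (4 + 3 + 5 + 3 + 8 + 2) / 6 = 25/6 = 4.1667

Step 2 — sample covariance S[i,j] = (1/(n-1)) · Σ_k (x_{k,i} - mean_i) · (x_{k,j} - mean_j), with n-1 = 5.
  S[U,U] = ((1.1667)·(1.1667) + (2.1667)·(2.1667) + (-0.8333)·(-0.8333) + (-0.8333)·(-0.8333) + (1.1667)·(1.1667) + (-2.8333)·(-2.8333)) / 5 = 16.8333/5 = 3.3667
  S[U,V] = ((1.1667)·(-0.1667) + (2.1667)·(-1.1667) + (-0.8333)·(0.8333) + (-0.8333)·(-1.1667) + (1.1667)·(3.8333) + (-2.8333)·(-2.1667)) / 5 = 8.1667/5 = 1.6333
  S[V,V] = ((-0.1667)·(-0.1667) + (-1.1667)·(-1.1667) + (0.8333)·(0.8333) + (-1.1667)·(-1.1667) + (3.8333)·(3.8333) + (-2.1667)·(-2.1667)) / 5 = 22.8333/5 = 4.5667

S is symmetric (S[j,i] = S[i,j]). Assembling:

S = [[3.3667, 1.6333],
 [1.6333, 4.5667]]


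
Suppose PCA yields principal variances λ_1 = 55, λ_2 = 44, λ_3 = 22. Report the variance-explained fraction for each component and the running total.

Step 1 — total variance = trace(Sigma) = Σ λ_i = 55 + 44 + 22 = 121.

Step 2 — fraction explained by component i = λ_i / Σ λ:
  PC1: 55/121 = 0.4545
  PC2: 44/121 = 0.3636
  PC3: 22/121 = 0.1818

Step 3 — cumulative fraction after k components = (λ_1 + ... + λ_k) / Σ λ:
  k = 1: 55/121 = 0.4545
  k = 2: (55 + 44)/121 = 99/121 = 0.8182
  k = 3: (55 + 44 + 22)/121 = 121/121 = 1

Summary (fraction, with percent):

explained: PC1 0.4545 (45.45%), PC2 0.3636 (36.36%), PC3 0.1818 (18.18%);  cumulative: 0.4545, 0.8182, 1


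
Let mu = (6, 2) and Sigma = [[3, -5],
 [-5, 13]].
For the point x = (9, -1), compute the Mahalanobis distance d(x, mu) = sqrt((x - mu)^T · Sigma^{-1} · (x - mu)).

Step 1 — centre the observation: (x - mu) = (3, -3).

Step 2 — invert Sigma. det(Sigma) = 3·13 - (-5)² = 14.
  Sigma^{-1} = (1/det) · [[d, -b], [-b, a]] = [[0.9286, 0.3571],
 [0.3571, 0.2143]].

Step 3 — form the quadratic (x - mu)^T · Sigma^{-1} · (x - mu):
  Sigma^{-1} · (x - mu) = (1.7143, 0.4286).
  (x - mu)^T · [Sigma^{-1} · (x - mu)] = (3)·(1.7143) + (-3)·(0.4286) = 3.8571.

Step 4 — take square root: d = √(3.8571) ≈ 1.964.

d(x, mu) = √(3.8571) ≈ 1.964


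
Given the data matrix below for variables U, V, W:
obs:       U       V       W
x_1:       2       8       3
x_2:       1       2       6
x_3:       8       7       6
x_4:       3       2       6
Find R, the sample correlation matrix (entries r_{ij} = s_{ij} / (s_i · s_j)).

Step 1 — column means:
  mean(U) = (2 + 1 + 8 + 3) / 4 = 14/4 = 3.5
  mean(V) = (8 + 2 + 7 + 2) / 4 = 19/4 = 4.75
  mean(W) = (3 + 6 + 6 + 6) / 4 = 21/4 = 5.25

Step 2 — sample variances and covariances s[i,j] = (1/(n-1)) · Σ_k (x_{k,i} - mean_i) · (x_{k,j} - mean_j), with n-1 = 3:
  s[U,U] = ((-1.5)·(-1.5) + (-2.5)·(-2.5) + (4.5)·(4.5) + (-0.5)·(-0.5)) / 3 = 29/3 = 9.6667
  s[U,V] = ((-1.5)·(3.25) + (-2.5)·(-2.75) + (4.5)·(2.25) + (-0.5)·(-2.75)) / 3 = 13.5/3 = 4.5
  s[U,W] = ((-1.5)·(-2.25) + (-2.5)·(0.75) + (4.5)·(0.75) + (-0.5)·(0.75)) / 3 = 4.5/3 = 1.5
  s[V,V] = ((3.25)·(3.25) + (-2.75)·(-2.75) + (2.25)·(2.25) + (-2.75)·(-2.75)) / 3 = 30.75/3 = 10.25
  s[V,W] = ((3.25)·(-2.25) + (-2.75)·(0.75) + (2.25)·(0.75) + (-2.75)·(0.75)) / 3 = -9.75/3 = -3.25
  s[W,W] = ((-2.25)·(-2.25) + (0.75)·(0.75) + (0.75)·(0.75) + (0.75)·(0.75)) / 3 = 6.75/3 = 2.25
  Sample standard deviations s_i = √(s[i,i]):
  s(U) = √(9.6667) = 3.1091
  s(V) = √(10.25) = 3.2016
  s(W) = √(2.25) = 1.5

Step 3 — r_{ij} = s_{ij} / (s_i · s_j):
  r[U,U] = 1 (diagonal).
  r[U,V] = 4.5 / (3.1091 · 3.2016) = 4.5 / 9.9541 = 0.4521
  r[U,W] = 1.5 / (3.1091 · 1.5) = 1.5 / 4.6637 = 0.3216
  r[V,V] = 1 (diagonal).
  r[V,W] = -3.25 / (3.2016 · 1.5) = -3.25 / 4.8023 = -0.6768
  r[W,W] = 1 (diagonal).

R is symmetric with unit diagonal. Assembling:

R = [[1, 0.4521, 0.3216],
 [0.4521, 1, -0.6768],
 [0.3216, -0.6768, 1]]


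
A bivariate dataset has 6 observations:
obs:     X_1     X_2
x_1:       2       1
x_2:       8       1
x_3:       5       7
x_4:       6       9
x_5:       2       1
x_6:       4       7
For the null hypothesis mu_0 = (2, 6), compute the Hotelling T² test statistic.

Step 1 — sample mean vector:
  mean(X_1) = (2 + 8 + 5 + 6 + 2 + 4) / 6 = 27/6 = 4.5
  mean(X_2) = (1 + 1 + 7 + 9 + 1 + 7) / 6 = 26/6 = 4.3333
  x̄ = (4.5, 4.3333),  deviation x̄ - mu_0 = (4.5, 4.3333) - (2, 6) = (2.5, -1.6667).

Step 2 — sample covariance matrix, S[i,j] = (1/(n-1)) · Σ_k (x_{k,i} - mean_i) · (x_{k,j} - mean_j), divisor n-1 = 5:
  S[X_1,X_1] = ((-2.5)·(-2.5) + (3.5)·(3.5) + (0.5)·(0.5) + (1.5)·(1.5) + (-2.5)·(-2.5) + (-0.5)·(-0.5)) / 5 = 27.5/5 = 5.5
  S[X_1,X_2] = ((-2.5)·(-3.3333) + (3.5)·(-3.3333) + (0.5)·(2.6667) + (1.5)·(4.6667) + (-2.5)·(-3.3333) + (-0.5)·(2.6667)) / 5 = 12/5 = 2.4
  S[X_2,X_2] = ((-3.3333)·(-3.3333) + (-3.3333)·(-3.3333) + (2.6667)·(2.6667) + (4.6667)·(4.6667) + (-3.3333)·(-3.3333) + (2.6667)·(2.6667)) / 5 = 69.3333/5 = 13.8667
  S = [[5.5, 2.4],
 [2.4, 13.8667]].

Step 3 — invert S. det(S) = 5.5·13.8667 - (2.4)² = 70.5067.
  S^{-1} = (1/det) · [[d, -b], [-b, a]] = [[0.1967, -0.034],
 [-0.034, 0.078]].

Step 4 — quadratic form (x̄ - mu_0)^T · S^{-1} · (x̄ - mu_0):
  S^{-1} · (x̄ - mu_0) = (0.5484, -0.2151),
  (x̄ - mu_0)^T · [...] = (2.5)·(0.5484) + (-1.6667)·(-0.2151) = 1.7295.

Step 5 — scale by n: T² = 6 · 1.7295 = 10.3773.

T² ≈ 10.3773


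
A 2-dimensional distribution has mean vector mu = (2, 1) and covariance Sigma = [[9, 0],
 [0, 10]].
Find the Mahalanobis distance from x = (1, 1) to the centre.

Step 1 — centre the observation: (x - mu) = (-1, 0).

Step 2 — invert Sigma. det(Sigma) = 9·10 - (0)² = 90.
  Sigma^{-1} = (1/det) · [[d, -b], [-b, a]] = [[0.1111, 0],
 [0, 0.1]].

Step 3 — form the quadratic (x - mu)^T · Sigma^{-1} · (x - mu):
  Sigma^{-1} · (x - mu) = (-0.1111, 0).
  (x - mu)^T · [Sigma^{-1} · (x - mu)] = (-1)·(-0.1111) + (0)·(0) = 0.1111.

Step 4 — take square root: d = √(0.1111) ≈ 0.3333.

d(x, mu) = √(0.1111) ≈ 0.3333


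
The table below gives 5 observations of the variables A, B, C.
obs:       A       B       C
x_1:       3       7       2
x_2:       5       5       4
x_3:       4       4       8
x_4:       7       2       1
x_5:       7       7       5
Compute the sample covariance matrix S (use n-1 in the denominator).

Step 1 — column means:
  mean(A) = (3 + 5 + 4 + 7 + 7) / 5 = 26/5 = 5.2
  mean(B) = (7 + 5 + 4 + 2 + 7) / 5 = 25/5 = 5
  mean(C) = (2 + 4 + 8 + 1 + 5) / 5 = 20/5 = 4

Step 2 — sample covariance S[i,j] = (1/(n-1)) · Σ_k (x_{k,i} - mean_i) · (x_{k,j} - mean_j), with n-1 = 4.
  S[A,A] = ((-2.2)·(-2.2) + (-0.2)·(-0.2) + (-1.2)·(-1.2) + (1.8)·(1.8) + (1.8)·(1.8)) / 4 = 12.8/4 = 3.2
  S[A,B] = ((-2.2)·(2) + (-0.2)·(0) + (-1.2)·(-1) + (1.8)·(-3) + (1.8)·(2)) / 4 = -5/4 = -1.25
  S[A,C] = ((-2.2)·(-2) + (-0.2)·(0) + (-1.2)·(4) + (1.8)·(-3) + (1.8)·(1)) / 4 = -4/4 = -1
  S[B,B] = ((2)·(2) + (0)·(0) + (-1)·(-1) + (-3)·(-3) + (2)·(2)) / 4 = 18/4 = 4.5
  S[B,C] = ((2)·(-2) + (0)·(0) + (-1)·(4) + (-3)·(-3) + (2)·(1)) / 4 = 3/4 = 0.75
  S[C,C] = ((-2)·(-2) + (0)·(0) + (4)·(4) + (-3)·(-3) + (1)·(1)) / 4 = 30/4 = 7.5

S is symmetric (S[j,i] = S[i,j]). Assembling:

S = [[3.2, -1.25, -1],
 [-1.25, 4.5, 0.75],
 [-1, 0.75, 7.5]]


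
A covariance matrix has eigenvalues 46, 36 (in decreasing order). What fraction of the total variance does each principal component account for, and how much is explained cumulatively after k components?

Step 1 — total variance = trace(Sigma) = Σ λ_i = 46 + 36 = 82.

Step 2 — fraction explained by component i = λ_i / Σ λ:
  PC1: 46/82 = 0.561
  PC2: 36/82 = 0.439

Step 3 — cumulative fraction after k components = (λ_1 + ... + λ_k) / Σ λ:
  k = 1: 46/82 = 0.561
  k = 2: (46 + 36)/82 = 82/82 = 1

Summary (fraction, with percent):

explained: PC1 0.561 (56.1%), PC2 0.439 (43.9%);  cumulative: 0.561, 1


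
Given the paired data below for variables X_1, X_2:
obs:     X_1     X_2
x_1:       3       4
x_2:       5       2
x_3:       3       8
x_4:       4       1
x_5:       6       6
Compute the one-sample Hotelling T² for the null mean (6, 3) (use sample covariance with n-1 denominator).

Step 1 — sample mean vector:
  mean(X_1) = (3 + 5 + 3 + 4 + 6) / 5 = 21/5 = 4.2
  mean(X_2) = (4 + 2 + 8 + 1 + 6) / 5 = 21/5 = 4.2
  x̄ = (4.2, 4.2),  deviation x̄ - mu_0 = (4.2, 4.2) - (6, 3) = (-1.8, 1.2).

Step 2 — sample covariance matrix, S[i,j] = (1/(n-1)) · Σ_k (x_{k,i} - mean_i) · (x_{k,j} - mean_j), divisor n-1 = 4:
  S[X_1,X_1] = ((-1.2)·(-1.2) + (0.8)·(0.8) + (-1.2)·(-1.2) + (-0.2)·(-0.2) + (1.8)·(1.8)) / 4 = 6.8/4 = 1.7
  S[X_1,X_2] = ((-1.2)·(-0.2) + (0.8)·(-2.2) + (-1.2)·(3.8) + (-0.2)·(-3.2) + (1.8)·(1.8)) / 4 = -2.2/4 = -0.55
  S[X_2,X_2] = ((-0.2)·(-0.2) + (-2.2)·(-2.2) + (3.8)·(3.8) + (-3.2)·(-3.2) + (1.8)·(1.8)) / 4 = 32.8/4 = 8.2
  S = [[1.7, -0.55],
 [-0.55, 8.2]].

Step 3 — invert S. det(S) = 1.7·8.2 - (-0.55)² = 13.6375.
  S^{-1} = (1/det) · [[d, -b], [-b, a]] = [[0.6013, 0.0403],
 [0.0403, 0.1247]].

Step 4 — quadratic form (x̄ - mu_0)^T · S^{-1} · (x̄ - mu_0):
  S^{-1} · (x̄ - mu_0) = (-1.0339, 0.077),
  (x̄ - mu_0)^T · [...] = (-1.8)·(-1.0339) + (1.2)·(0.077) = 1.9534.

Step 5 — scale by n: T² = 5 · 1.9534 = 9.7672.

T² ≈ 9.7672


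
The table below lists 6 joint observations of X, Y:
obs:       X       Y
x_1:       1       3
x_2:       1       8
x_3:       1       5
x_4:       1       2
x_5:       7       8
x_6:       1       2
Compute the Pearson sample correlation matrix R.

Step 1 — column means:
  mean(X) = (1 + 1 + 1 + 1 + 7 + 1) / 6 = 12/6 = 2
  mean(Y) = (3 + 8 + 5 + 2 + 8 + 2) / 6 = 28/6 = 4.6667

Step 2 — sample variances and covariances s[i,j] = (1/(n-1)) · Σ_k (x_{k,i} - mean_i) · (x_{k,j} - mean_j), with n-1 = 5:
  s[X,X] = ((-1)·(-1) + (-1)·(-1) + (-1)·(-1) + (-1)·(-1) + (5)·(5) + (-1)·(-1)) / 5 = 30/5 = 6
  s[X,Y] = ((-1)·(-1.6667) + (-1)·(3.3333) + (-1)·(0.3333) + (-1)·(-2.6667) + (5)·(3.3333) + (-1)·(-2.6667)) / 5 = 20/5 = 4
  s[Y,Y] = ((-1.6667)·(-1.6667) + (3.3333)·(3.3333) + (0.3333)·(0.3333) + (-2.6667)·(-2.6667) + (3.3333)·(3.3333) + (-2.6667)·(-2.6667)) / 5 = 39.3333/5 = 7.8667
  Sample standard deviations s_i = √(s[i,i]):
  s(X) = √(6) = 2.4495
  s(Y) = √(7.8667) = 2.8048

Step 3 — r_{ij} = s_{ij} / (s_i · s_j):
  r[X,X] = 1 (diagonal).
  r[X,Y] = 4 / (2.4495 · 2.8048) = 4 / 6.8702 = 0.5822
  r[Y,Y] = 1 (diagonal).

R is symmetric with unit diagonal. Assembling:

R = [[1, 0.5822],
 [0.5822, 1]]


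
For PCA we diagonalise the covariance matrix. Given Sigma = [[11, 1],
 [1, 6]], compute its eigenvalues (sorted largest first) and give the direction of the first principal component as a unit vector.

Step 1 — characteristic polynomial of 2×2 Sigma:
  det(Sigma - λI) = λ² - trace · λ + det = 0.
  trace = 11 + 6 = 17, det = 11·6 - (1)² = 65.
Step 2 — discriminant:
  Δ = trace² - 4·det = 289 - 260 = 29.
Step 3 — eigenvalues:
  λ = (trace ± √Δ)/2 = (17 ± 5.3852)/2,
  λ_1 = 11.1926,  λ_2 = 5.8074.

Step 4 — unit eigenvector for λ_1: solve (Sigma - λ_1 I)v = 0. First row:
  (11 - 11.1926)·v_x + (1)·v_y = 0, i.e. (-0.1926)·v_x + (1)·v_y = 0,
  so v ∝ (b, λ_1 - a) = (1, 0.1926) = u.
  ||u|| = √((1)² + (0.1926)²) = √(1.0371) ≈ 1.0184,
  v_1 = u/||u|| ≈ (0.982, 0.1891) (||v_1|| = 1).

λ_1 = 11.1926,  λ_2 = 5.8074;  v_1 ≈ (0.982, 0.1891)


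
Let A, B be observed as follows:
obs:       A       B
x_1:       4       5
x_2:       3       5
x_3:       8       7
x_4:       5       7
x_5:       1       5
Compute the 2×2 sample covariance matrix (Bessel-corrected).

Step 1 — column means:
  mean(A) = (4 + 3 + 8 + 5 + 1) / 5 = 21/5 = 4.2
  mean(B) = (5 + 5 + 7 + 7 + 5) / 5 = 29/5 = 5.8

Step 2 — sample covariance S[i,j] = (1/(n-1)) · Σ_k (x_{k,i} - mean_i) · (x_{k,j} - mean_j), with n-1 = 4.
  S[A,A] = ((-0.2)·(-0.2) + (-1.2)·(-1.2) + (3.8)·(3.8) + (0.8)·(0.8) + (-3.2)·(-3.2)) / 4 = 26.8/4 = 6.7
  S[A,B] = ((-0.2)·(-0.8) + (-1.2)·(-0.8) + (3.8)·(1.2) + (0.8)·(1.2) + (-3.2)·(-0.8)) / 4 = 9.2/4 = 2.3
  S[B,B] = ((-0.8)·(-0.8) + (-0.8)·(-0.8) + (1.2)·(1.2) + (1.2)·(1.2) + (-0.8)·(-0.8)) / 4 = 4.8/4 = 1.2

S is symmetric (S[j,i] = S[i,j]). Assembling:

S = [[6.7, 2.3],
 [2.3, 1.2]]


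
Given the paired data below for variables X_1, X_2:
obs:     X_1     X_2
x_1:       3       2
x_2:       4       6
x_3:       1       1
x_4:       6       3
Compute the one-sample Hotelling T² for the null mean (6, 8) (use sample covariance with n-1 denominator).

Step 1 — sample mean vector:
  mean(X_1) = (3 + 4 + 1 + 6) / 4 = 14/4 = 3.5
  mean(X_2) = (2 + 6 + 1 + 3) / 4 = 12/4 = 3
  x̄ = (3.5, 3),  deviation x̄ - mu_0 = (3.5, 3) - (6, 8) = (-2.5, -5).

Step 2 — sample covariance matrix, S[i,j] = (1/(n-1)) · Σ_k (x_{k,i} - mean_i) · (x_{k,j} - mean_j), divisor n-1 = 3:
  S[X_1,X_1] = ((-0.5)·(-0.5) + (0.5)·(0.5) + (-2.5)·(-2.5) + (2.5)·(2.5)) / 3 = 13/3 = 4.3333
  S[X_1,X_2] = ((-0.5)·(-1) + (0.5)·(3) + (-2.5)·(-2) + (2.5)·(0)) / 3 = 7/3 = 2.3333
  S[X_2,X_2] = ((-1)·(-1) + (3)·(3) + (-2)·(-2) + (0)·(0)) / 3 = 14/3 = 4.6667
  S = [[4.3333, 2.3333],
 [2.3333, 4.6667]].

Step 3 — invert S. det(S) = 4.3333·4.6667 - (2.3333)² = 14.7778.
  S^{-1} = (1/det) · [[d, -b], [-b, a]] = [[0.3158, -0.1579],
 [-0.1579, 0.2932]].

Step 4 — quadratic form (x̄ - mu_0)^T · S^{-1} · (x̄ - mu_0):
  S^{-1} · (x̄ - mu_0) = (0, -1.0714),
  (x̄ - mu_0)^T · [...] = (-2.5)·(0) + (-5)·(-1.0714) = 5.3571.

Step 5 — scale by n: T² = 4 · 5.3571 = 21.4286.

T² ≈ 21.4286


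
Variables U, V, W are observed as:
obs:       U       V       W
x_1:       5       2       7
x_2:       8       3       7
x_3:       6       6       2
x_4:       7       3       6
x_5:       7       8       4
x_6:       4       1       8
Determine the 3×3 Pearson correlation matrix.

Step 1 — column means:
  mean(U) = (5 + 8 + 6 + 7 + 7 + 4) / 6 = 37/6 = 6.1667
  mean(V) = (2 + 3 + 6 + 3 + 8 + 1) / 6 = 23/6 = 3.8333
  mean(W) = (7 + 7 + 2 + 6 + 4 + 8) / 6 = 34/6 = 5.6667

Step 2 — sample variances and covariances s[i,j] = (1/(n-1)) · Σ_k (x_{k,i} - mean_i) · (x_{k,j} - mean_j), with n-1 = 5:
  s[U,U] = ((-1.1667)·(-1.1667) + (1.8333)·(1.8333) + (-0.1667)·(-0.1667) + (0.8333)·(0.8333) + (0.8333)·(0.8333) + (-2.1667)·(-2.1667)) / 5 = 10.8333/5 = 2.1667
  s[U,V] = ((-1.1667)·(-1.8333) + (1.8333)·(-0.8333) + (-0.1667)·(2.1667) + (0.8333)·(-0.8333) + (0.8333)·(4.1667) + (-2.1667)·(-2.8333)) / 5 = 9.1667/5 = 1.8333
  s[U,W] = ((-1.1667)·(1.3333) + (1.8333)·(1.3333) + (-0.1667)·(-3.6667) + (0.8333)·(0.3333) + (0.8333)·(-1.6667) + (-2.1667)·(2.3333)) / 5 = -4.6667/5 = -0.9333
  s[V,V] = ((-1.8333)·(-1.8333) + (-0.8333)·(-0.8333) + (2.1667)·(2.1667) + (-0.8333)·(-0.8333) + (4.1667)·(4.1667) + (-2.8333)·(-2.8333)) / 5 = 34.8333/5 = 6.9667
  s[V,W] = ((-1.8333)·(1.3333) + (-0.8333)·(1.3333) + (2.1667)·(-3.6667) + (-0.8333)·(0.3333) + (4.1667)·(-1.6667) + (-2.8333)·(2.3333)) / 5 = -25.3333/5 = -5.0667
  s[W,W] = ((1.3333)·(1.3333) + (1.3333)·(1.3333) + (-3.6667)·(-3.6667) + (0.3333)·(0.3333) + (-1.6667)·(-1.6667) + (2.3333)·(2.3333)) / 5 = 25.3333/5 = 5.0667
  Sample standard deviations s_i = √(s[i,i]):
  s(U) = √(2.1667) = 1.472
  s(V) = √(6.9667) = 2.6394
  s(W) = √(5.0667) = 2.2509

Step 3 — r_{ij} = s_{ij} / (s_i · s_j):
  r[U,U] = 1 (diagonal).
  r[U,V] = 1.8333 / (1.472 · 2.6394) = 1.8333 / 3.8852 = 0.4719
  r[U,W] = -0.9333 / (1.472 · 2.2509) = -0.9333 / 3.3133 = -0.2817
  r[V,V] = 1 (diagonal).
  r[V,W] = -5.0667 / (2.6394 · 2.2509) = -5.0667 / 5.9412 = -0.8528
  r[W,W] = 1 (diagonal).

R is symmetric with unit diagonal. Assembling:

R = [[1, 0.4719, -0.2817],
 [0.4719, 1, -0.8528],
 [-0.2817, -0.8528, 1]]


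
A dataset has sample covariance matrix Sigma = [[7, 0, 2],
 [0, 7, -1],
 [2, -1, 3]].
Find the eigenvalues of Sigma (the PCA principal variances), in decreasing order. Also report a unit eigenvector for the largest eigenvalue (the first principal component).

Step 1 — characteristic polynomial p(λ) = det(λI - Sigma) = λ³ - tr·λ² + c_1·λ - det, where tr = trace, c_1 = sum of the principal 2×2 minors, det = det(Sigma):
  tr = 7 + 7 + 3 = 17,
  c_1 = (7·7 - (0)²) + (7·3 - (2)²) + (7·3 - (-1)²) = 49 + 17 + 20 = 86,
  det = 7·(7·3 - (-1)²) - (0)·((0)·3 - (-1)·(2)) + (2)·((0)·(-1) - 7·(2)) = 7·(20) - (0)·(2) + (2)·(-14) = 112.
  So p(λ) = λ³ - 17λ² + 86λ - 112.
Step 2 — look for an integer root (rational root theorem: any rational root is an integer divisor of 112). Testing λ = 2:
  p(2) = 8 - 68 + 172 - 112 = 0  ✓
  Dividing out (λ - 2): p(λ) = (λ - 2)(λ² - 15λ + 56).
Step 3 — remaining eigenvalues from the quadratic λ² - 15λ + 56 = 0:
  Δ = 15² - 4·56 = 225 - 224 = 1,  λ = (15 ± √1)/2 = (15 ± 1)/2 = 8 or 7.
  Sorted: λ_1 = 8,  λ_2 = 7,  λ_3 = 2  (check: sum = 17 = tr ✓).

Step 4 — unit eigenvector for λ_1 = 8: v spans the null space of (Sigma - λ_1 I), whose rows are
  r_1 = (-1, 0, 2),  r_2 = (0, -1, -1),  r_3 = (2, -1, -5).
  v is orthogonal to every row, so take v ∝ r_1 × r_2 = ((0)·(-1) - (2)·(-1), (2)·(0) - (-1)·(-1), (-1)·(-1) - (0)·(0)) = (2, -1, 1).
  Let u = (2, -1, 1).
  ||u|| = √((2)² + (-1)² + (1)²) = √(6) ≈ 2.4495,  v_1 = u/||u|| ≈ (0.8165, -0.4082, 0.4082) (||v_1|| = 1).

λ_1 = 8,  λ_2 = 7,  λ_3 = 2;  v_1 ≈ (0.8165, -0.4082, 0.4082)


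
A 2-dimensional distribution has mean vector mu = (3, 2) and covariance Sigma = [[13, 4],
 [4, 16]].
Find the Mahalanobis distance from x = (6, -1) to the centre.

Step 1 — centre the observation: (x - mu) = (3, -3).

Step 2 — invert Sigma. det(Sigma) = 13·16 - (4)² = 192.
  Sigma^{-1} = (1/det) · [[d, -b], [-b, a]] = [[0.0833, -0.0208],
 [-0.0208, 0.0677]].

Step 3 — form the quadratic (x - mu)^T · Sigma^{-1} · (x - mu):
  Sigma^{-1} · (x - mu) = (0.3125, -0.2656).
  (x - mu)^T · [Sigma^{-1} · (x - mu)] = (3)·(0.3125) + (-3)·(-0.2656) = 1.7344.

Step 4 — take square root: d = √(1.7344) ≈ 1.317.

d(x, mu) = √(1.7344) ≈ 1.317


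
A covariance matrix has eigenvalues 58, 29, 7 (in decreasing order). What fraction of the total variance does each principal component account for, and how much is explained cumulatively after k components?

Step 1 — total variance = trace(Sigma) = Σ λ_i = 58 + 29 + 7 = 94.

Step 2 — fraction explained by component i = λ_i / Σ λ:
  PC1: 58/94 = 0.617
  PC2: 29/94 = 0.3085
  PC3: 7/94 = 0.0745

Step 3 — cumulative fraction after k components = (λ_1 + ... + λ_k) / Σ λ:
  k = 1: 58/94 = 0.617
  k = 2: (58 + 29)/94 = 87/94 = 0.9255
  k = 3: (58 + 29 + 7)/94 = 94/94 = 1

Summary (fraction, with percent):

explained: PC1 0.617 (61.7%), PC2 0.3085 (30.85%), PC3 0.0745 (7.45%);  cumulative: 0.617, 0.9255, 1


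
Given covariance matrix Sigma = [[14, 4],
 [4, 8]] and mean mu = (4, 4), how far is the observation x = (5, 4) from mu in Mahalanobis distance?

Step 1 — centre the observation: (x - mu) = (1, 0).

Step 2 — invert Sigma. det(Sigma) = 14·8 - (4)² = 96.
  Sigma^{-1} = (1/det) · [[d, -b], [-b, a]] = [[0.0833, -0.0417],
 [-0.0417, 0.1458]].

Step 3 — form the quadratic (x - mu)^T · Sigma^{-1} · (x - mu):
  Sigma^{-1} · (x - mu) = (0.0833, -0.0417).
  (x - mu)^T · [Sigma^{-1} · (x - mu)] = (1)·(0.0833) + (0)·(-0.0417) = 0.0833.

Step 4 — take square root: d = √(0.0833) ≈ 0.2887.

d(x, mu) = √(0.0833) ≈ 0.2887


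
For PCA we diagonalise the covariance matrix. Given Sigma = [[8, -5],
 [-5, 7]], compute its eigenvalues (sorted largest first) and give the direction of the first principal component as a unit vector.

Step 1 — characteristic polynomial of 2×2 Sigma:
  det(Sigma - λI) = λ² - trace · λ + det = 0.
  trace = 8 + 7 = 15, det = 8·7 - (-5)² = 31.
Step 2 — discriminant:
  Δ = trace² - 4·det = 225 - 124 = 101.
Step 3 — eigenvalues:
  λ = (trace ± √Δ)/2 = (15 ± 10.0499)/2,
  λ_1 = 12.5249,  λ_2 = 2.4751.

Step 4 — unit eigenvector for λ_1: solve (Sigma - λ_1 I)v = 0. First row:
  (8 - 12.5249)·v_x + (-5)·v_y = 0, i.e. (-4.5249)·v_x + (-5)·v_y = 0,
  so v ∝ (b, λ_1 - a) = (-5, 4.5249); multiply by -1 so the first entry is positive: u = (5, -4.5249).
  ||u|| = √((5)² + (-4.5249)²) = √(45.4751) ≈ 6.7435,
  v_1 = u/||u|| ≈ (0.7415, -0.671) (||v_1|| = 1).

λ_1 = 12.5249,  λ_2 = 2.4751;  v_1 ≈ (0.7415, -0.671)


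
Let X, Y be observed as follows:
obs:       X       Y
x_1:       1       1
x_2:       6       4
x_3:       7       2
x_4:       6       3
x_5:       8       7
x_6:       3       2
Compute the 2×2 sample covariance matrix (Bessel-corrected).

Step 1 — column means:
  mean(X) = (1 + 6 + 7 + 6 + 8 + 3) / 6 = 31/6 = 5.1667
  mean(Y) = (1 + 4 + 2 + 3 + 7 + 2) / 6 = 19/6 = 3.1667

Step 2 — sample covariance S[i,j] = (1/(n-1)) · Σ_k (x_{k,i} - mean_i) · (x_{k,j} - mean_j), with n-1 = 5.
  S[X,X] = ((-4.1667)·(-4.1667) + (0.8333)·(0.8333) + (1.8333)·(1.8333) + (0.8333)·(0.8333) + (2.8333)·(2.8333) + (-2.1667)·(-2.1667)) / 5 = 34.8333/5 = 6.9667
  S[X,Y] = ((-4.1667)·(-2.1667) + (0.8333)·(0.8333) + (1.8333)·(-1.1667) + (0.8333)·(-0.1667) + (2.8333)·(3.8333) + (-2.1667)·(-1.1667)) / 5 = 20.8333/5 = 4.1667
  S[Y,Y] = ((-2.1667)·(-2.1667) + (0.8333)·(0.8333) + (-1.1667)·(-1.1667) + (-0.1667)·(-0.1667) + (3.8333)·(3.8333) + (-1.1667)·(-1.1667)) / 5 = 22.8333/5 = 4.5667

S is symmetric (S[j,i] = S[i,j]). Assembling:

S = [[6.9667, 4.1667],
 [4.1667, 4.5667]]


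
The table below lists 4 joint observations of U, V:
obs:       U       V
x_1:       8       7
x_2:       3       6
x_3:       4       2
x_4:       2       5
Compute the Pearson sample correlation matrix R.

Step 1 — column means:
  mean(U) = (8 + 3 + 4 + 2) / 4 = 17/4 = 4.25
  mean(V) = (7 + 6 + 2 + 5) / 4 = 20/4 = 5

Step 2 — sample variances and covariances s[i,j] = (1/(n-1)) · Σ_k (x_{k,i} - mean_i) · (x_{k,j} - mean_j), with n-1 = 3:
  s[U,U] = ((3.75)·(3.75) + (-1.25)·(-1.25) + (-0.25)·(-0.25) + (-2.25)·(-2.25)) / 3 = 20.75/3 = 6.9167
  s[U,V] = ((3.75)·(2) + (-1.25)·(1) + (-0.25)·(-3) + (-2.25)·(0)) / 3 = 7/3 = 2.3333
  s[V,V] = ((2)·(2) + (1)·(1) + (-3)·(-3) + (0)·(0)) / 3 = 14/3 = 4.6667
  Sample standard deviations s_i = √(s[i,i]):
  s(U) = √(6.9167) = 2.63
  s(V) = √(4.6667) = 2.1602

Step 3 — r_{ij} = s_{ij} / (s_i · s_j):
  r[U,U] = 1 (diagonal).
  r[U,V] = 2.3333 / (2.63 · 2.1602) = 2.3333 / 5.6814 = 0.4107
  r[V,V] = 1 (diagonal).

R is symmetric with unit diagonal. Assembling:

R = [[1, 0.4107],
 [0.4107, 1]]


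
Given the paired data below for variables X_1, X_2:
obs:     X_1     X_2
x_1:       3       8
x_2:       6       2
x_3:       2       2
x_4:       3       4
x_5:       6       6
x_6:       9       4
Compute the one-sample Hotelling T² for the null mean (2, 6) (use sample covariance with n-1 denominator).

Step 1 — sample mean vector:
  mean(X_1) = (3 + 6 + 2 + 3 + 6 + 9) / 6 = 29/6 = 4.8333
  mean(X_2) = (8 + 2 + 2 + 4 + 6 + 4) / 6 = 26/6 = 4.3333
  x̄ = (4.8333, 4.3333),  deviation x̄ - mu_0 = (4.8333, 4.3333) - (2, 6) = (2.8333, -1.6667).

Step 2 — sample covariance matrix, S[i,j] = (1/(n-1)) · Σ_k (x_{k,i} - mean_i) · (x_{k,j} - mean_j), divisor n-1 = 5:
  S[X_1,X_1] = ((-1.8333)·(-1.8333) + (1.1667)·(1.1667) + (-2.8333)·(-2.8333) + (-1.8333)·(-1.8333) + (1.1667)·(1.1667) + (4.1667)·(4.1667)) / 5 = 34.8333/5 = 6.9667
  S[X_1,X_2] = ((-1.8333)·(3.6667) + (1.1667)·(-2.3333) + (-2.8333)·(-2.3333) + (-1.8333)·(-0.3333) + (1.1667)·(1.6667) + (4.1667)·(-0.3333)) / 5 = -1.6667/5 = -0.3333
  S[X_2,X_2] = ((3.6667)·(3.6667) + (-2.3333)·(-2.3333) + (-2.3333)·(-2.3333) + (-0.3333)·(-0.3333) + (1.6667)·(1.6667) + (-0.3333)·(-0.3333)) / 5 = 27.3333/5 = 5.4667
  S = [[6.9667, -0.3333],
 [-0.3333, 5.4667]].

Step 3 — invert S. det(S) = 6.9667·5.4667 - (-0.3333)² = 37.9733.
  S^{-1} = (1/det) · [[d, -b], [-b, a]] = [[0.144, 0.0088],
 [0.0088, 0.1835]].

Step 4 — quadratic form (x̄ - mu_0)^T · S^{-1} · (x̄ - mu_0):
  S^{-1} · (x̄ - mu_0) = (0.3933, -0.2809),
  (x̄ - mu_0)^T · [...] = (2.8333)·(0.3933) + (-1.6667)·(-0.2809) = 1.5824.

Step 5 — scale by n: T² = 6 · 1.5824 = 9.4944.

T² ≈ 9.4944


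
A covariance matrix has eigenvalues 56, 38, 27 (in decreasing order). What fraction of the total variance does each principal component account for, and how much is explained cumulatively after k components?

Step 1 — total variance = trace(Sigma) = Σ λ_i = 56 + 38 + 27 = 121.

Step 2 — fraction explained by component i = λ_i / Σ λ:
  PC1: 56/121 = 0.4628
  PC2: 38/121 = 0.314
  PC3: 27/121 = 0.2231

Step 3 — cumulative fraction after k components = (λ_1 + ... + λ_k) / Σ λ:
  k = 1: 56/121 = 0.4628
  k = 2: (56 + 38)/121 = 94/121 = 0.7769
  k = 3: (56 + 38 + 27)/121 = 121/121 = 1

Summary (fraction, with percent):

explained: PC1 0.4628 (46.28%), PC2 0.314 (31.4%), PC3 0.2231 (22.31%);  cumulative: 0.4628, 0.7769, 1


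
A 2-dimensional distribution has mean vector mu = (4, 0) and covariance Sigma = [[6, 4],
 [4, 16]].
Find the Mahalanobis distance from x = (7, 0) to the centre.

Step 1 — centre the observation: (x - mu) = (3, 0).

Step 2 — invert Sigma. det(Sigma) = 6·16 - (4)² = 80.
  Sigma^{-1} = (1/det) · [[d, -b], [-b, a]] = [[0.2, -0.05],
 [-0.05, 0.075]].

Step 3 — form the quadratic (x - mu)^T · Sigma^{-1} · (x - mu):
  Sigma^{-1} · (x - mu) = (0.6, -0.15).
  (x - mu)^T · [Sigma^{-1} · (x - mu)] = (3)·(0.6) + (0)·(-0.15) = 1.8.

Step 4 — take square root: d = √(1.8) ≈ 1.3416.

d(x, mu) = √(1.8) ≈ 1.3416


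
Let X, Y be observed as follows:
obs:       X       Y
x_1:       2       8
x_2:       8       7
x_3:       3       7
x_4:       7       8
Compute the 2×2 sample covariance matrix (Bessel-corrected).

Step 1 — column means:
  mean(X) = (2 + 8 + 3 + 7) / 4 = 20/4 = 5
  mean(Y) = (8 + 7 + 7 + 8) / 4 = 30/4 = 7.5

Step 2 — sample covariance S[i,j] = (1/(n-1)) · Σ_k (x_{k,i} - mean_i) · (x_{k,j} - mean_j), with n-1 = 3.
  S[X,X] = ((-3)·(-3) + (3)·(3) + (-2)·(-2) + (2)·(2)) / 3 = 26/3 = 8.6667
  S[X,Y] = ((-3)·(0.5) + (3)·(-0.5) + (-2)·(-0.5) + (2)·(0.5)) / 3 = -1/3 = -0.3333
  S[Y,Y] = ((0.5)·(0.5) + (-0.5)·(-0.5) + (-0.5)·(-0.5) + (0.5)·(0.5)) / 3 = 1/3 = 0.3333

S is symmetric (S[j,i] = S[i,j]). Assembling:

S = [[8.6667, -0.3333],
 [-0.3333, 0.3333]]


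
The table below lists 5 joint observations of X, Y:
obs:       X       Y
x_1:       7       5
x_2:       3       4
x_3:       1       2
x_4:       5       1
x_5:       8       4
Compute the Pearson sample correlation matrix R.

Step 1 — column means:
  mean(X) = (7 + 3 + 1 + 5 + 8) / 5 = 24/5 = 4.8
  mean(Y) = (5 + 4 + 2 + 1 + 4) / 5 = 16/5 = 3.2

Step 2 — sample variances and covariances s[i,j] = (1/(n-1)) · Σ_k (x_{k,i} - mean_i) · (x_{k,j} - mean_j), with n-1 = 4:
  s[X,X] = ((2.2)·(2.2) + (-1.8)·(-1.8) + (-3.8)·(-3.8) + (0.2)·(0.2) + (3.2)·(3.2)) / 4 = 32.8/4 = 8.2
  s[X,Y] = ((2.2)·(1.8) + (-1.8)·(0.8) + (-3.8)·(-1.2) + (0.2)·(-2.2) + (3.2)·(0.8)) / 4 = 9.2/4 = 2.3
  s[Y,Y] = ((1.8)·(1.8) + (0.8)·(0.8) + (-1.2)·(-1.2) + (-2.2)·(-2.2) + (0.8)·(0.8)) / 4 = 10.8/4 = 2.7
  Sample standard deviations s_i = √(s[i,i]):
  s(X) = √(8.2) = 2.8636
  s(Y) = √(2.7) = 1.6432

Step 3 — r_{ij} = s_{ij} / (s_i · s_j):
  r[X,X] = 1 (diagonal).
  r[X,Y] = 2.3 / (2.8636 · 1.6432) = 2.3 / 4.7053 = 0.4888
  r[Y,Y] = 1 (diagonal).

R is symmetric with unit diagonal. Assembling:

R = [[1, 0.4888],
 [0.4888, 1]]


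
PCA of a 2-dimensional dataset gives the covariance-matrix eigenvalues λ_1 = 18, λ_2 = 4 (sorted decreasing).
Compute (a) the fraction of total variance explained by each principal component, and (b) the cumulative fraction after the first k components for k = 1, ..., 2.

Step 1 — total variance = trace(Sigma) = Σ λ_i = 18 + 4 = 22.

Step 2 — fraction explained by component i = λ_i / Σ λ:
  PC1: 18/22 = 0.8182
  PC2: 4/22 = 0.1818

Step 3 — cumulative fraction after k components = (λ_1 + ... + λ_k) / Σ λ:
  k = 1: 18/22 = 0.8182
  k = 2: (18 + 4)/22 = 22/22 = 1

Summary (fraction, with percent):

explained: PC1 0.8182 (81.82%), PC2 0.1818 (18.18%);  cumulative: 0.8182, 1


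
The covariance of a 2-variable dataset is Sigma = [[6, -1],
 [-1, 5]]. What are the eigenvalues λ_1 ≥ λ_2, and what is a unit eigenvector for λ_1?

Step 1 — characteristic polynomial of 2×2 Sigma:
  det(Sigma - λI) = λ² - trace · λ + det = 0.
  trace = 6 + 5 = 11, det = 6·5 - (-1)² = 29.
Step 2 — discriminant:
  Δ = trace² - 4·det = 121 - 116 = 5.
Step 3 — eigenvalues:
  λ = (trace ± √Δ)/2 = (11 ± 2.2361)/2,
  λ_1 = 6.618,  λ_2 = 4.382.

Step 4 — unit eigenvector for λ_1: solve (Sigma - λ_1 I)v = 0. First row:
  (6 - 6.618)·v_x + (-1)·v_y = 0, i.e. (-0.618)·v_x + (-1)·v_y = 0,
  so v ∝ (b, λ_1 - a) = (-1, 0.618); multiply by -1 so the first entry is positive: u = (1, -0.618).
  ||u|| = √((1)² + (-0.618)²) = √(1.382) ≈ 1.1756,
  v_1 = u/||u|| ≈ (0.8507, -0.5257) (||v_1|| = 1).

λ_1 = 6.618,  λ_2 = 4.382;  v_1 ≈ (0.8507, -0.5257)
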